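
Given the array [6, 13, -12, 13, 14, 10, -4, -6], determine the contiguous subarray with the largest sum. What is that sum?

Using Kadane's algorithm on [6, 13, -12, 13, 14, 10, -4, -6]:

Scanning through the array:
Position 1 (value 13): max_ending_here = 19, max_so_far = 19
Position 2 (value -12): max_ending_here = 7, max_so_far = 19
Position 3 (value 13): max_ending_here = 20, max_so_far = 20
Position 4 (value 14): max_ending_here = 34, max_so_far = 34
Position 5 (value 10): max_ending_here = 44, max_so_far = 44
Position 6 (value -4): max_ending_here = 40, max_so_far = 44
Position 7 (value -6): max_ending_here = 34, max_so_far = 44

Maximum subarray: [6, 13, -12, 13, 14, 10]
Maximum sum: 44

The maximum subarray is [6, 13, -12, 13, 14, 10] with sum 44. This subarray runs from index 0 to index 5.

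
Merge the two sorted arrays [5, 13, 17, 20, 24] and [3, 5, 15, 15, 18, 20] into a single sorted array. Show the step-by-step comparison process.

Merging process:

Compare 5 vs 3: take 3 from right. Merged: [3]
Compare 5 vs 5: take 5 from left. Merged: [3, 5]
Compare 13 vs 5: take 5 from right. Merged: [3, 5, 5]
Compare 13 vs 15: take 13 from left. Merged: [3, 5, 5, 13]
Compare 17 vs 15: take 15 from right. Merged: [3, 5, 5, 13, 15]
Compare 17 vs 15: take 15 from right. Merged: [3, 5, 5, 13, 15, 15]
Compare 17 vs 18: take 17 from left. Merged: [3, 5, 5, 13, 15, 15, 17]
Compare 20 vs 18: take 18 from right. Merged: [3, 5, 5, 13, 15, 15, 17, 18]
Compare 20 vs 20: take 20 from left. Merged: [3, 5, 5, 13, 15, 15, 17, 18, 20]
Compare 24 vs 20: take 20 from right. Merged: [3, 5, 5, 13, 15, 15, 17, 18, 20, 20]
Append remaining from left: [24]. Merged: [3, 5, 5, 13, 15, 15, 17, 18, 20, 20, 24]

Final merged array: [3, 5, 5, 13, 15, 15, 17, 18, 20, 20, 24]
Total comparisons: 10

The merged array is [3, 5, 5, 13, 15, 15, 17, 18, 20, 20, 24], requiring 10 comparisons. The merge step runs in O(n) time where n is the total number of elements.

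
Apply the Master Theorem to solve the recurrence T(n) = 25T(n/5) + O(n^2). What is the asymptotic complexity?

Master Theorem for T(n) = 25T(n/5) + O(n^2):

a = 25, b = 5, c = 2
log_b(a) = log_5(25) = 2.0000

Case 2: c = 2 = log_5(25) = 2.0000
T(n) = O(n^2 log n) = O(n^2 log n)

For T(n) = 25T(n/5) + O(n^2): log_5(25) = 2.0000. This is Case 2 of the Master Theorem (c = log_b(a), equal work at all levels), giving O(n^2 log n).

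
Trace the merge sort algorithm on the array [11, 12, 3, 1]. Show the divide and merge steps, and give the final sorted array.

Merge sort trace:

Split: [11, 12, 3, 1] -> [11, 12] and [3, 1]
  Split: [11, 12] -> [11] and [12]
  Merge: [11] + [12] -> [11, 12]
  Split: [3, 1] -> [3] and [1]
  Merge: [3] + [1] -> [1, 3]
Merge: [11, 12] + [1, 3] -> [1, 3, 11, 12]

Final sorted array: [1, 3, 11, 12]

The merge sort proceeds by recursively splitting the array and merging sorted halves.
After all merges, the sorted array is [1, 3, 11, 12].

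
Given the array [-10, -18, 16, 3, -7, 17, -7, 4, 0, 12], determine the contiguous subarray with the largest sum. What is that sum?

Using Kadane's algorithm on [-10, -18, 16, 3, -7, 17, -7, 4, 0, 12]:

Scanning through the array:
Position 1 (value -18): max_ending_here = -18, max_so_far = -10
Position 2 (value 16): max_ending_here = 16, max_so_far = 16
Position 3 (value 3): max_ending_here = 19, max_so_far = 19
Position 4 (value -7): max_ending_here = 12, max_so_far = 19
Position 5 (value 17): max_ending_here = 29, max_so_far = 29
Position 6 (value -7): max_ending_here = 22, max_so_far = 29
Position 7 (value 4): max_ending_here = 26, max_so_far = 29
Position 8 (value 0): max_ending_here = 26, max_so_far = 29
Position 9 (value 12): max_ending_here = 38, max_so_far = 38

Maximum subarray: [16, 3, -7, 17, -7, 4, 0, 12]
Maximum sum: 38

The maximum subarray is [16, 3, -7, 17, -7, 4, 0, 12] with sum 38. This subarray runs from index 2 to index 9.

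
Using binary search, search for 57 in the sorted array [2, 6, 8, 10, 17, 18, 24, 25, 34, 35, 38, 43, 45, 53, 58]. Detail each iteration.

Binary search for 57 in [2, 6, 8, 10, 17, 18, 24, 25, 34, 35, 38, 43, 45, 53, 58]:

lo=0, hi=14, mid=7, arr[mid]=25 -> 25 < 57, search right half
lo=8, hi=14, mid=11, arr[mid]=43 -> 43 < 57, search right half
lo=12, hi=14, mid=13, arr[mid]=53 -> 53 < 57, search right half
lo=14, hi=14, mid=14, arr[mid]=58 -> 58 > 57, search left half
lo=14 > hi=13, target 57 not found

Binary search determines that 57 is not in the array after 4 comparisons. The search space was exhausted without finding the target.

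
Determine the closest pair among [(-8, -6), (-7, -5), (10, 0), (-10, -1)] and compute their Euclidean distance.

Computing all pairwise distances among 4 points:

d((-8, -6), (-7, -5)) = 1.4142 <-- minimum
d((-8, -6), (10, 0)) = 18.9737
d((-8, -6), (-10, -1)) = 5.3852
d((-7, -5), (10, 0)) = 17.72
d((-7, -5), (-10, -1)) = 5.0
d((10, 0), (-10, -1)) = 20.025

Closest pair: (-8, -6) and (-7, -5) with distance 1.4142

The closest pair is (-8, -6) and (-7, -5) with Euclidean distance 1.4142. For 4 points, brute-force pairwise comparison is shown above. For large n, the divide-and-conquer algorithm (sort by x, recurse on halves, check the dividing strip) achieves O(n log n).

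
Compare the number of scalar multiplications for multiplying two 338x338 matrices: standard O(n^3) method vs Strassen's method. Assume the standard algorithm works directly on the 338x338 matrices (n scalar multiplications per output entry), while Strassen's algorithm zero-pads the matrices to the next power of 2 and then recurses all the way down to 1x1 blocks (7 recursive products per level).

Matrix multiplication for 338x338 matrices:

Strassen's algorithm requires power-of-2 dimensions. Pad 338x338 to 512x512 (next power of 2).

Standard algorithm: 338^3 = 38614472 multiplications
Strassen's algorithm: 7^(log2(512)) = 7^9 = 40353607 multiplications
Difference: 38614472 - 40353607 = -1739135 (Strassen uses MORE here due to padding overhead — for small or just-over-power-of-2 n, padding can outweigh the per-level savings)

Standard: 38614472 multiplications (338^3). Strassen: 40353607 multiplications (7^9, after padding to 512x512). Strassen reduces 8 recursive multiplications to 7 at each level.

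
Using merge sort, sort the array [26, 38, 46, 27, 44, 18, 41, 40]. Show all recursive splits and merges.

Merge sort trace:

Split: [26, 38, 46, 27, 44, 18, 41, 40] -> [26, 38, 46, 27] and [44, 18, 41, 40]
  Split: [26, 38, 46, 27] -> [26, 38] and [46, 27]
    Split: [26, 38] -> [26] and [38]
    Merge: [26] + [38] -> [26, 38]
    Split: [46, 27] -> [46] and [27]
    Merge: [46] + [27] -> [27, 46]
  Merge: [26, 38] + [27, 46] -> [26, 27, 38, 46]
  Split: [44, 18, 41, 40] -> [44, 18] and [41, 40]
    Split: [44, 18] -> [44] and [18]
    Merge: [44] + [18] -> [18, 44]
    Split: [41, 40] -> [41] and [40]
    Merge: [41] + [40] -> [40, 41]
  Merge: [18, 44] + [40, 41] -> [18, 40, 41, 44]
Merge: [26, 27, 38, 46] + [18, 40, 41, 44] -> [18, 26, 27, 38, 40, 41, 44, 46]

Final sorted array: [18, 26, 27, 38, 40, 41, 44, 46]

The merge sort proceeds by recursively splitting the array and merging sorted halves.
After all merges, the sorted array is [18, 26, 27, 38, 40, 41, 44, 46].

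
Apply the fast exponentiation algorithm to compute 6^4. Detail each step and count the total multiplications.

Computing 6^4 by squaring (build up from 6^1; each line after the first costs one multiplication):

6^1 = 6
6^2 = (6^1)^2 = 6^2 = 36
6^4 = (6^2)^2 = 36^2 = 1296

Result: 1296
Multiplications needed: 2 (2 lines after 6^1)

6^4 = 1296. Using exponentiation by squaring, this requires 2 multiplications. The key idea: if the exponent is even, square the half-power; if odd, multiply by the base once.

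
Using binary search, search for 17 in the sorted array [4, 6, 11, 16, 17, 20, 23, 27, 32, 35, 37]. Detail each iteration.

Binary search for 17 in [4, 6, 11, 16, 17, 20, 23, 27, 32, 35, 37]:

lo=0, hi=10, mid=5, arr[mid]=20 -> 20 > 17, search left half
lo=0, hi=4, mid=2, arr[mid]=11 -> 11 < 17, search right half
lo=3, hi=4, mid=3, arr[mid]=16 -> 16 < 17, search right half
lo=4, hi=4, mid=4, arr[mid]=17 -> Found target at index 4!

Binary search finds 17 at index 4 after 4 comparisons. The search repeatedly halves the search space by comparing with the middle element.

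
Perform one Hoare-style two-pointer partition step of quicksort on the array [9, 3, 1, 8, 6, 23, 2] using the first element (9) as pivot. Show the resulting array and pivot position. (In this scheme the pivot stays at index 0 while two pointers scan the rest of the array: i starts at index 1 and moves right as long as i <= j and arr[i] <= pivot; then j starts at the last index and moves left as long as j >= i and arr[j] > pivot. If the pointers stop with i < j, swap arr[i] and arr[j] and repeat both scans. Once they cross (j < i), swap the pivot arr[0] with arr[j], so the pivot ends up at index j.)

Hoare-style two-pointer partition with pivot = 9:

Initial array: [9, 3, 1, 8, 6, 23, 2]

Pointers start at i = 1, j = 6.
i stops at index 5 (arr[5]=23 > 9), j stops at index 6 (arr[6]=2 <= 9): swap arr[5] and arr[6], array becomes [9, 3, 1, 8, 6, 2, 23]
i ends at 6, j ends at 5: the pointers have crossed (j < i), so scanning stops.

Swap pivot arr[0] with arr[5] to place pivot at position 5: [2, 3, 1, 8, 6, 9, 23]
Pivot position: 5

After partitioning with pivot 9, the array becomes [2, 3, 1, 8, 6, 9, 23]. The pivot is placed at index 5. All elements to the left of the pivot are <= 9, and all elements to the right are > 9.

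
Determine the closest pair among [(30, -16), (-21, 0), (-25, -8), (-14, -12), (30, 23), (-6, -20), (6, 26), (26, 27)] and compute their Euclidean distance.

Computing all pairwise distances among 8 points:

d((30, -16), (-21, 0)) = 53.4509
d((30, -16), (-25, -8)) = 55.5788
d((30, -16), (-14, -12)) = 44.1814
d((30, -16), (30, 23)) = 39.0
d((30, -16), (-6, -20)) = 36.2215
d((30, -16), (6, 26)) = 48.3735
d((30, -16), (26, 27)) = 43.1856
d((-21, 0), (-25, -8)) = 8.9443
d((-21, 0), (-14, -12)) = 13.8924
d((-21, 0), (30, 23)) = 55.9464
d((-21, 0), (-6, -20)) = 25.0
d((-21, 0), (6, 26)) = 37.4833
d((-21, 0), (26, 27)) = 54.2033
d((-25, -8), (-14, -12)) = 11.7047
d((-25, -8), (30, 23)) = 63.1348
d((-25, -8), (-6, -20)) = 22.4722
d((-25, -8), (6, 26)) = 46.0109
d((-25, -8), (26, 27)) = 61.8547
d((-14, -12), (30, 23)) = 56.2228
d((-14, -12), (-6, -20)) = 11.3137
d((-14, -12), (6, 26)) = 42.9418
d((-14, -12), (26, 27)) = 55.8659
d((30, 23), (-6, -20)) = 56.0803
d((30, 23), (6, 26)) = 24.1868
d((30, 23), (26, 27)) = 5.6569 <-- minimum
d((-6, -20), (6, 26)) = 47.5395
d((-6, -20), (26, 27)) = 56.8595
d((6, 26), (26, 27)) = 20.025

Closest pair: (30, 23) and (26, 27) with distance 5.6569

The closest pair is (30, 23) and (26, 27) with Euclidean distance 5.6569. For 8 points, brute-force pairwise comparison is shown above. For large n, the divide-and-conquer algorithm (sort by x, recurse on halves, check the dividing strip) achieves O(n log n).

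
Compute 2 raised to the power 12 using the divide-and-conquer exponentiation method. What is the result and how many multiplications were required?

Computing 2^12 by squaring (build up from 2^1; each line after the first costs one multiplication):

2^1 = 2
2^2 = (2^1)^2 = 2^2 = 4
2^3 = 2 * 2^2 = 2 * 4 = 8
2^6 = (2^3)^2 = 8^2 = 64
2^12 = (2^6)^2 = 64^2 = 4096

Result: 4096
Multiplications needed: 4 (4 lines after 2^1)

2^12 = 4096. Using exponentiation by squaring, this requires 4 multiplications. The key idea: if the exponent is even, square the half-power; if odd, multiply by the base once.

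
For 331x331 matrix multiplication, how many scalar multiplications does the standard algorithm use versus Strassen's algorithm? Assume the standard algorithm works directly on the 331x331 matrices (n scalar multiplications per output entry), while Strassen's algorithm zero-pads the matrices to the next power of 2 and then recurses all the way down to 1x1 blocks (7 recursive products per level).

Matrix multiplication for 331x331 matrices:

Strassen's algorithm requires power-of-2 dimensions. Pad 331x331 to 512x512 (next power of 2).

Standard algorithm: 331^3 = 36264691 multiplications
Strassen's algorithm: 7^(log2(512)) = 7^9 = 40353607 multiplications
Difference: 36264691 - 40353607 = -4088916 (Strassen uses MORE here due to padding overhead — for small or just-over-power-of-2 n, padding can outweigh the per-level savings)

Standard: 36264691 multiplications (331^3). Strassen: 40353607 multiplications (7^9, after padding to 512x512). Strassen reduces 8 recursive multiplications to 7 at each level.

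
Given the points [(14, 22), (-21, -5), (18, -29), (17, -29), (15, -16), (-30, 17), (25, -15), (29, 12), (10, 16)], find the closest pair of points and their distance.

Computing all pairwise distances among 9 points:

d((14, 22), (-21, -5)) = 44.2041
d((14, 22), (18, -29)) = 51.1566
d((14, 22), (17, -29)) = 51.0882
d((14, 22), (15, -16)) = 38.0132
d((14, 22), (-30, 17)) = 44.2832
d((14, 22), (25, -15)) = 38.6005
d((14, 22), (29, 12)) = 18.0278
d((14, 22), (10, 16)) = 7.2111
d((-21, -5), (18, -29)) = 45.793
d((-21, -5), (17, -29)) = 44.9444
d((-21, -5), (15, -16)) = 37.6431
d((-21, -5), (-30, 17)) = 23.7697
d((-21, -5), (25, -15)) = 47.0744
d((-21, -5), (29, 12)) = 52.811
d((-21, -5), (10, 16)) = 37.4433
d((18, -29), (17, -29)) = 1.0 <-- minimum
d((18, -29), (15, -16)) = 13.3417
d((18, -29), (-30, 17)) = 66.4831
d((18, -29), (25, -15)) = 15.6525
d((18, -29), (29, 12)) = 42.45
d((18, -29), (10, 16)) = 45.7056
d((17, -29), (15, -16)) = 13.1529
d((17, -29), (-30, 17)) = 65.7647
d((17, -29), (25, -15)) = 16.1245
d((17, -29), (29, 12)) = 42.72
d((17, -29), (10, 16)) = 45.5412
d((15, -16), (-30, 17)) = 55.8032
d((15, -16), (25, -15)) = 10.0499
d((15, -16), (29, 12)) = 31.305
d((15, -16), (10, 16)) = 32.3883
d((-30, 17), (25, -15)) = 63.6318
d((-30, 17), (29, 12)) = 59.2115
d((-30, 17), (10, 16)) = 40.0125
d((25, -15), (29, 12)) = 27.2947
d((25, -15), (10, 16)) = 34.4384
d((29, 12), (10, 16)) = 19.4165

Closest pair: (18, -29) and (17, -29) with distance 1.0

The closest pair is (18, -29) and (17, -29) with Euclidean distance 1.0. For 9 points, brute-force pairwise comparison is shown above. For large n, the divide-and-conquer algorithm (sort by x, recurse on halves, check the dividing strip) achieves O(n log n).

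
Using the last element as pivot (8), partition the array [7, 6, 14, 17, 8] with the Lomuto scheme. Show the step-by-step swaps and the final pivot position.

Lomuto partition with pivot = 8:

Initial array: [7, 6, 14, 17, 8]

arr[0]=7 <= 8: swap with position 0, array becomes [7, 6, 14, 17, 8]
arr[1]=6 <= 8: swap with position 1, array becomes [7, 6, 14, 17, 8]
arr[2]=14 > 8: no swap
arr[3]=17 > 8: no swap

Place pivot at position 2: [7, 6, 8, 17, 14]
Pivot position: 2

After partitioning with pivot 8, the array becomes [7, 6, 8, 17, 14]. The pivot is placed at index 2. All elements to the left of the pivot are <= 8, and all elements to the right are > 8.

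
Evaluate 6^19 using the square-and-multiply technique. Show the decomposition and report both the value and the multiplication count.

Computing 6^19 by squaring (build up from 6^1; each line after the first costs one multiplication):

6^1 = 6
6^2 = (6^1)^2 = 6^2 = 36
6^4 = (6^2)^2 = 36^2 = 1296
6^8 = (6^4)^2 = 1296^2 = 1679616
6^9 = 6 * 6^8 = 6 * 1679616 = 10077696
6^18 = (6^9)^2 = 10077696^2 = 101559956668416
6^19 = 6 * 6^18 = 6 * 101559956668416 = 609359740010496

Result: 609359740010496
Multiplications needed: 6 (6 lines after 6^1)

6^19 = 609359740010496. Using exponentiation by squaring, this requires 6 multiplications. The key idea: if the exponent is even, square the half-power; if odd, multiply by the base once.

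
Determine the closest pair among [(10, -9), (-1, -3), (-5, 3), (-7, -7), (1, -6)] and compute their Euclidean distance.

Computing all pairwise distances among 5 points:

d((10, -9), (-1, -3)) = 12.53
d((10, -9), (-5, 3)) = 19.2094
d((10, -9), (-7, -7)) = 17.1172
d((10, -9), (1, -6)) = 9.4868
d((-1, -3), (-5, 3)) = 7.2111
d((-1, -3), (-7, -7)) = 7.2111
d((-1, -3), (1, -6)) = 3.6056 <-- minimum
d((-5, 3), (-7, -7)) = 10.198
d((-5, 3), (1, -6)) = 10.8167
d((-7, -7), (1, -6)) = 8.0623

Closest pair: (-1, -3) and (1, -6) with distance 3.6056

The closest pair is (-1, -3) and (1, -6) with Euclidean distance 3.6056. For 5 points, brute-force pairwise comparison is shown above. For large n, the divide-and-conquer algorithm (sort by x, recurse on halves, check the dividing strip) achieves O(n log n).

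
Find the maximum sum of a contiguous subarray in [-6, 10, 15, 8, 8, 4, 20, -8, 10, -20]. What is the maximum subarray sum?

Using Kadane's algorithm on [-6, 10, 15, 8, 8, 4, 20, -8, 10, -20]:

Scanning through the array:
Position 1 (value 10): max_ending_here = 10, max_so_far = 10
Position 2 (value 15): max_ending_here = 25, max_so_far = 25
Position 3 (value 8): max_ending_here = 33, max_so_far = 33
Position 4 (value 8): max_ending_here = 41, max_so_far = 41
Position 5 (value 4): max_ending_here = 45, max_so_far = 45
Position 6 (value 20): max_ending_here = 65, max_so_far = 65
Position 7 (value -8): max_ending_here = 57, max_so_far = 65
Position 8 (value 10): max_ending_here = 67, max_so_far = 67
Position 9 (value -20): max_ending_here = 47, max_so_far = 67

Maximum subarray: [10, 15, 8, 8, 4, 20, -8, 10]
Maximum sum: 67

The maximum subarray is [10, 15, 8, 8, 4, 20, -8, 10] with sum 67. This subarray runs from index 1 to index 8.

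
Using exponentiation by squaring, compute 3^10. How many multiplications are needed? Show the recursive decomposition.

Computing 3^10 by squaring (build up from 3^1; each line after the first costs one multiplication):

3^1 = 3
3^2 = (3^1)^2 = 3^2 = 9
3^4 = (3^2)^2 = 9^2 = 81
3^5 = 3 * 3^4 = 3 * 81 = 243
3^10 = (3^5)^2 = 243^2 = 59049

Result: 59049
Multiplications needed: 4 (4 lines after 3^1)

3^10 = 59049. Using exponentiation by squaring, this requires 4 multiplications. The key idea: if the exponent is even, square the half-power; if odd, multiply by the base once.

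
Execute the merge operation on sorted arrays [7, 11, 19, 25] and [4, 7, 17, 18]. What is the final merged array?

Merging process:

Compare 7 vs 4: take 4 from right. Merged: [4]
Compare 7 vs 7: take 7 from left. Merged: [4, 7]
Compare 11 vs 7: take 7 from right. Merged: [4, 7, 7]
Compare 11 vs 17: take 11 from left. Merged: [4, 7, 7, 11]
Compare 19 vs 17: take 17 from right. Merged: [4, 7, 7, 11, 17]
Compare 19 vs 18: take 18 from right. Merged: [4, 7, 7, 11, 17, 18]
Append remaining from left: [19, 25]. Merged: [4, 7, 7, 11, 17, 18, 19, 25]

Final merged array: [4, 7, 7, 11, 17, 18, 19, 25]
Total comparisons: 6

The merged array is [4, 7, 7, 11, 17, 18, 19, 25], requiring 6 comparisons. The merge step runs in O(n) time where n is the total number of elements.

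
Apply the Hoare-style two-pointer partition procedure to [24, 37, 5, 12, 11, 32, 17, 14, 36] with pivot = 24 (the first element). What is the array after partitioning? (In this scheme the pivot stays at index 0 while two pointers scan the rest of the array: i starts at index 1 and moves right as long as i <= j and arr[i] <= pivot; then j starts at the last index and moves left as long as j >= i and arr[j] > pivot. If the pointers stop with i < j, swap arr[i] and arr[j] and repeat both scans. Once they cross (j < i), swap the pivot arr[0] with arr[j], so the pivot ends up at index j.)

Hoare-style two-pointer partition with pivot = 24:

Initial array: [24, 37, 5, 12, 11, 32, 17, 14, 36]

Pointers start at i = 1, j = 8.
i stops at index 1 (arr[1]=37 > 24), j stops at index 7 (arr[7]=14 <= 24): swap arr[1] and arr[7], array becomes [24, 14, 5, 12, 11, 32, 17, 37, 36]
i stops at index 5 (arr[5]=32 > 24), j stops at index 6 (arr[6]=17 <= 24): swap arr[5] and arr[6], array becomes [24, 14, 5, 12, 11, 17, 32, 37, 36]
i ends at 6, j ends at 5: the pointers have crossed (j < i), so scanning stops.

Swap pivot arr[0] with arr[5] to place pivot at position 5: [17, 14, 5, 12, 11, 24, 32, 37, 36]
Pivot position: 5

After partitioning with pivot 24, the array becomes [17, 14, 5, 12, 11, 24, 32, 37, 36]. The pivot is placed at index 5. All elements to the left of the pivot are <= 24, and all elements to the right are > 24.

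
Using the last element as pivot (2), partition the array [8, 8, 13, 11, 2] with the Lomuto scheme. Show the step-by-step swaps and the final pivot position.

Lomuto partition with pivot = 2:

Initial array: [8, 8, 13, 11, 2]

arr[0]=8 > 2: no swap
arr[1]=8 > 2: no swap
arr[2]=13 > 2: no swap
arr[3]=11 > 2: no swap

Place pivot at position 0: [2, 8, 13, 11, 8]
Pivot position: 0

After partitioning with pivot 2, the array becomes [2, 8, 13, 11, 8]. The pivot is placed at index 0. All elements to the left of the pivot are <= 2, and all elements to the right are > 2.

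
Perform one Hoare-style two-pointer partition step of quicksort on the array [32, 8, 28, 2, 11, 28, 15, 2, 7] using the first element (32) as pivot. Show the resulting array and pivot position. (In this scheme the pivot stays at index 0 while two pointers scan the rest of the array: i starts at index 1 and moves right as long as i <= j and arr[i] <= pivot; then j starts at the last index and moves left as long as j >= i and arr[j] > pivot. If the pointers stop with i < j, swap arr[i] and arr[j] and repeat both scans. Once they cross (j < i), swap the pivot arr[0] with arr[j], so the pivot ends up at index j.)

Hoare-style two-pointer partition with pivot = 32:

Initial array: [32, 8, 28, 2, 11, 28, 15, 2, 7]

Pointers start at i = 1, j = 8.
i ends at 9, j ends at 8: the pointers have crossed (j < i), so scanning stops.

Swap pivot arr[0] with arr[8] to place pivot at position 8: [7, 8, 28, 2, 11, 28, 15, 2, 32]
Pivot position: 8

After partitioning with pivot 32, the array becomes [7, 8, 28, 2, 11, 28, 15, 2, 32]. The pivot is placed at index 8. All elements to the left of the pivot are <= 32, and all elements to the right are > 32.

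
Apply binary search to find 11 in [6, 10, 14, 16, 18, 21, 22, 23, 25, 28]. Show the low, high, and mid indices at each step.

Binary search for 11 in [6, 10, 14, 16, 18, 21, 22, 23, 25, 28]:

lo=0, hi=9, mid=4, arr[mid]=18 -> 18 > 11, search left half
lo=0, hi=3, mid=1, arr[mid]=10 -> 10 < 11, search right half
lo=2, hi=3, mid=2, arr[mid]=14 -> 14 > 11, search left half
lo=2 > hi=1, target 11 not found

Binary search determines that 11 is not in the array after 3 comparisons. The search space was exhausted without finding the target.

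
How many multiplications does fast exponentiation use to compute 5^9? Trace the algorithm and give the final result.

Computing 5^9 by squaring (build up from 5^1; each line after the first costs one multiplication):

5^1 = 5
5^2 = (5^1)^2 = 5^2 = 25
5^4 = (5^2)^2 = 25^2 = 625
5^8 = (5^4)^2 = 625^2 = 390625
5^9 = 5 * 5^8 = 5 * 390625 = 1953125

Result: 1953125
Multiplications needed: 4 (4 lines after 5^1)

5^9 = 1953125. Using exponentiation by squaring, this requires 4 multiplications. The key idea: if the exponent is even, square the half-power; if odd, multiply by the base once.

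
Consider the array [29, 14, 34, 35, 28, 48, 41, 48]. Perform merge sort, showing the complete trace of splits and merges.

Merge sort trace:

Split: [29, 14, 34, 35, 28, 48, 41, 48] -> [29, 14, 34, 35] and [28, 48, 41, 48]
  Split: [29, 14, 34, 35] -> [29, 14] and [34, 35]
    Split: [29, 14] -> [29] and [14]
    Merge: [29] + [14] -> [14, 29]
    Split: [34, 35] -> [34] and [35]
    Merge: [34] + [35] -> [34, 35]
  Merge: [14, 29] + [34, 35] -> [14, 29, 34, 35]
  Split: [28, 48, 41, 48] -> [28, 48] and [41, 48]
    Split: [28, 48] -> [28] and [48]
    Merge: [28] + [48] -> [28, 48]
    Split: [41, 48] -> [41] and [48]
    Merge: [41] + [48] -> [41, 48]
  Merge: [28, 48] + [41, 48] -> [28, 41, 48, 48]
Merge: [14, 29, 34, 35] + [28, 41, 48, 48] -> [14, 28, 29, 34, 35, 41, 48, 48]

Final sorted array: [14, 28, 29, 34, 35, 41, 48, 48]

The merge sort proceeds by recursively splitting the array and merging sorted halves.
After all merges, the sorted array is [14, 28, 29, 34, 35, 41, 48, 48].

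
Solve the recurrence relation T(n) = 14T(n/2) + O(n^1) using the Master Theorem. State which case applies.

Master Theorem for T(n) = 14T(n/2) + O(n^1):

a = 14, b = 2, c = 1
log_b(a) = log_2(14) = 3.8074

Case 1: c = 1 < log_2(14) = 3.8074
T(n) = O(n^(log_2 14))

For T(n) = 14T(n/2) + O(n^1): log_2(14) = 3.8074. This is Case 1 of the Master Theorem (c < log_b(a), work dominated by leaves), giving O(n^(log_2 14)).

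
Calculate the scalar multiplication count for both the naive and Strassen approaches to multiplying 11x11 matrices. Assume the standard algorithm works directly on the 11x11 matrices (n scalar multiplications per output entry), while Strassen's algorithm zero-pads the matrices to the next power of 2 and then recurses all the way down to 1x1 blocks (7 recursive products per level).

Matrix multiplication for 11x11 matrices:

Strassen's algorithm requires power-of-2 dimensions. Pad 11x11 to 16x16 (next power of 2).

Standard algorithm: 11^3 = 1331 multiplications
Strassen's algorithm: 7^(log2(16)) = 7^4 = 2401 multiplications
Difference: 1331 - 2401 = -1070 (Strassen uses MORE here due to padding overhead — for small or just-over-power-of-2 n, padding can outweigh the per-level savings)

Standard: 1331 multiplications (11^3). Strassen: 2401 multiplications (7^4, after padding to 16x16). Strassen reduces 8 recursive multiplications to 7 at each level.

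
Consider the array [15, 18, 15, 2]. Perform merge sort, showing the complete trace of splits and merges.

Merge sort trace:

Split: [15, 18, 15, 2] -> [15, 18] and [15, 2]
  Split: [15, 18] -> [15] and [18]
  Merge: [15] + [18] -> [15, 18]
  Split: [15, 2] -> [15] and [2]
  Merge: [15] + [2] -> [2, 15]
Merge: [15, 18] + [2, 15] -> [2, 15, 15, 18]

Final sorted array: [2, 15, 15, 18]

The merge sort proceeds by recursively splitting the array and merging sorted halves.
After all merges, the sorted array is [2, 15, 15, 18].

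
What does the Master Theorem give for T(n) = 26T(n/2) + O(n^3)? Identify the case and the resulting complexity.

Master Theorem for T(n) = 26T(n/2) + O(n^3):

a = 26, b = 2, c = 3
log_b(a) = log_2(26) = 4.7004

Case 1: c = 3 < log_2(26) = 4.7004
T(n) = O(n^(log_2 26))

For T(n) = 26T(n/2) + O(n^3): log_2(26) = 4.7004. This is Case 1 of the Master Theorem (c < log_b(a), work dominated by leaves), giving O(n^(log_2 26)).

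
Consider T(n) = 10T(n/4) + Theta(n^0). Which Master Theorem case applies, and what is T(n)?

Master Theorem for T(n) = 10T(n/4) + O(n^0):

a = 10, b = 4, c = 0
log_b(a) = log_4(10) = 1.6610

Case 1: c = 0 < log_4(10) = 1.6610
T(n) = O(n^(log_4 10))

For T(n) = 10T(n/4) + O(n^0): log_4(10) = 1.6610. This is Case 1 of the Master Theorem (c < log_b(a), work dominated by leaves), giving O(n^(log_4 10)).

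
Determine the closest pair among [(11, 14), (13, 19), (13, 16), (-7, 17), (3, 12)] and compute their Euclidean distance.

Computing all pairwise distances among 5 points:

d((11, 14), (13, 19)) = 5.3852
d((11, 14), (13, 16)) = 2.8284 <-- minimum
d((11, 14), (-7, 17)) = 18.2483
d((11, 14), (3, 12)) = 8.2462
d((13, 19), (13, 16)) = 3.0
d((13, 19), (-7, 17)) = 20.0998
d((13, 19), (3, 12)) = 12.2066
d((13, 16), (-7, 17)) = 20.025
d((13, 16), (3, 12)) = 10.7703
d((-7, 17), (3, 12)) = 11.1803

Closest pair: (11, 14) and (13, 16) with distance 2.8284

The closest pair is (11, 14) and (13, 16) with Euclidean distance 2.8284. For 5 points, brute-force pairwise comparison is shown above. For large n, the divide-and-conquer algorithm (sort by x, recurse on halves, check the dividing strip) achieves O(n log n).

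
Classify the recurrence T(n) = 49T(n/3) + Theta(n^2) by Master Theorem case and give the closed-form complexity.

Master Theorem for T(n) = 49T(n/3) + O(n^2):

a = 49, b = 3, c = 2
log_b(a) = log_3(49) = 3.5425

Case 1: c = 2 < log_3(49) = 3.5425
T(n) = O(n^(log_3 49))

For T(n) = 49T(n/3) + O(n^2): log_3(49) = 3.5425. This is Case 1 of the Master Theorem (c < log_b(a), work dominated by leaves), giving O(n^(log_3 49)).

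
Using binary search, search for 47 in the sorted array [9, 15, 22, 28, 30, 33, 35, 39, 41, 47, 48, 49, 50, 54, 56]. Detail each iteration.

Binary search for 47 in [9, 15, 22, 28, 30, 33, 35, 39, 41, 47, 48, 49, 50, 54, 56]:

lo=0, hi=14, mid=7, arr[mid]=39 -> 39 < 47, search right half
lo=8, hi=14, mid=11, arr[mid]=49 -> 49 > 47, search left half
lo=8, hi=10, mid=9, arr[mid]=47 -> Found target at index 9!

Binary search finds 47 at index 9 after 3 comparisons. The search repeatedly halves the search space by comparing with the middle element.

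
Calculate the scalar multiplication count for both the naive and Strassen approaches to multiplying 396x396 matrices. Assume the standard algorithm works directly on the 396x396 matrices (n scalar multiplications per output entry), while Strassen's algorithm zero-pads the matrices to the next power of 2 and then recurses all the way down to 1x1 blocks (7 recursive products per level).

Matrix multiplication for 396x396 matrices:

Strassen's algorithm requires power-of-2 dimensions. Pad 396x396 to 512x512 (next power of 2).

Standard algorithm: 396^3 = 62099136 multiplications
Strassen's algorithm: 7^(log2(512)) = 7^9 = 40353607 multiplications
Savings: 62099136 - 40353607 = 21745529 multiplications

Standard: 62099136 multiplications (396^3). Strassen: 40353607 multiplications (7^9, after padding to 512x512). Strassen reduces 8 recursive multiplications to 7 at each level.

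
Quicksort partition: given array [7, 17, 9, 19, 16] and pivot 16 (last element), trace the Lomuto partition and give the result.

Lomuto partition with pivot = 16:

Initial array: [7, 17, 9, 19, 16]

arr[0]=7 <= 16: swap with position 0, array becomes [7, 17, 9, 19, 16]
arr[1]=17 > 16: no swap
arr[2]=9 <= 16: swap with position 1, array becomes [7, 9, 17, 19, 16]
arr[3]=19 > 16: no swap

Place pivot at position 2: [7, 9, 16, 19, 17]
Pivot position: 2

After partitioning with pivot 16, the array becomes [7, 9, 16, 19, 17]. The pivot is placed at index 2. All elements to the left of the pivot are <= 16, and all elements to the right are > 16.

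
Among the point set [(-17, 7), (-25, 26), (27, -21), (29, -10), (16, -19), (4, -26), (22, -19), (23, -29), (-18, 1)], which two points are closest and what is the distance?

Computing all pairwise distances among 9 points:

d((-17, 7), (-25, 26)) = 20.6155
d((-17, 7), (27, -21)) = 52.1536
d((-17, 7), (29, -10)) = 49.0408
d((-17, 7), (16, -19)) = 42.0119
d((-17, 7), (4, -26)) = 39.1152
d((-17, 7), (22, -19)) = 46.8722
d((-17, 7), (23, -29)) = 53.8145
d((-17, 7), (-18, 1)) = 6.0828
d((-25, 26), (27, -21)) = 70.0928
d((-25, 26), (29, -10)) = 64.8999
d((-25, 26), (16, -19)) = 60.8769
d((-25, 26), (4, -26)) = 59.5399
d((-25, 26), (22, -19)) = 65.0692
d((-25, 26), (23, -29)) = 73.0
d((-25, 26), (-18, 1)) = 25.9615
d((27, -21), (29, -10)) = 11.1803
d((27, -21), (16, -19)) = 11.1803
d((27, -21), (4, -26)) = 23.5372
d((27, -21), (22, -19)) = 5.3852 <-- minimum
d((27, -21), (23, -29)) = 8.9443
d((27, -21), (-18, 1)) = 50.0899
d((29, -10), (16, -19)) = 15.8114
d((29, -10), (4, -26)) = 29.6816
d((29, -10), (22, -19)) = 11.4018
d((29, -10), (23, -29)) = 19.9249
d((29, -10), (-18, 1)) = 48.2701
d((16, -19), (4, -26)) = 13.8924
d((16, -19), (22, -19)) = 6.0
d((16, -19), (23, -29)) = 12.2066
d((16, -19), (-18, 1)) = 39.4462
d((4, -26), (22, -19)) = 19.3132
d((4, -26), (23, -29)) = 19.2354
d((4, -26), (-18, 1)) = 34.8281
d((22, -19), (23, -29)) = 10.0499
d((22, -19), (-18, 1)) = 44.7214
d((23, -29), (-18, 1)) = 50.8035

Closest pair: (27, -21) and (22, -19) with distance 5.3852

The closest pair is (27, -21) and (22, -19) with Euclidean distance 5.3852. For 9 points, brute-force pairwise comparison is shown above. For large n, the divide-and-conquer algorithm (sort by x, recurse on halves, check the dividing strip) achieves O(n log n).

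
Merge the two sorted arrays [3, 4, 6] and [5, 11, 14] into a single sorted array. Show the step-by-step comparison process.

Merging process:

Compare 3 vs 5: take 3 from left. Merged: [3]
Compare 4 vs 5: take 4 from left. Merged: [3, 4]
Compare 6 vs 5: take 5 from right. Merged: [3, 4, 5]
Compare 6 vs 11: take 6 from left. Merged: [3, 4, 5, 6]
Append remaining from right: [11, 14]. Merged: [3, 4, 5, 6, 11, 14]

Final merged array: [3, 4, 5, 6, 11, 14]
Total comparisons: 4

The merged array is [3, 4, 5, 6, 11, 14], requiring 4 comparisons. The merge step runs in O(n) time where n is the total number of elements.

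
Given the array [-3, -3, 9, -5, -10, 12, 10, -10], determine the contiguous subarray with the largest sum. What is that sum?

Using Kadane's algorithm on [-3, -3, 9, -5, -10, 12, 10, -10]:

Scanning through the array:
Position 1 (value -3): max_ending_here = -3, max_so_far = -3
Position 2 (value 9): max_ending_here = 9, max_so_far = 9
Position 3 (value -5): max_ending_here = 4, max_so_far = 9
Position 4 (value -10): max_ending_here = -6, max_so_far = 9
Position 5 (value 12): max_ending_here = 12, max_so_far = 12
Position 6 (value 10): max_ending_here = 22, max_so_far = 22
Position 7 (value -10): max_ending_here = 12, max_so_far = 22

Maximum subarray: [12, 10]
Maximum sum: 22

The maximum subarray is [12, 10] with sum 22. This subarray runs from index 5 to index 6.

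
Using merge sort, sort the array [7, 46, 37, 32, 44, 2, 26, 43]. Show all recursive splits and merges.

Merge sort trace:

Split: [7, 46, 37, 32, 44, 2, 26, 43] -> [7, 46, 37, 32] and [44, 2, 26, 43]
  Split: [7, 46, 37, 32] -> [7, 46] and [37, 32]
    Split: [7, 46] -> [7] and [46]
    Merge: [7] + [46] -> [7, 46]
    Split: [37, 32] -> [37] and [32]
    Merge: [37] + [32] -> [32, 37]
  Merge: [7, 46] + [32, 37] -> [7, 32, 37, 46]
  Split: [44, 2, 26, 43] -> [44, 2] and [26, 43]
    Split: [44, 2] -> [44] and [2]
    Merge: [44] + [2] -> [2, 44]
    Split: [26, 43] -> [26] and [43]
    Merge: [26] + [43] -> [26, 43]
  Merge: [2, 44] + [26, 43] -> [2, 26, 43, 44]
Merge: [7, 32, 37, 46] + [2, 26, 43, 44] -> [2, 7, 26, 32, 37, 43, 44, 46]

Final sorted array: [2, 7, 26, 32, 37, 43, 44, 46]

The merge sort proceeds by recursively splitting the array and merging sorted halves.
After all merges, the sorted array is [2, 7, 26, 32, 37, 43, 44, 46].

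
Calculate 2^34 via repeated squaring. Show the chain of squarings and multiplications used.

Computing 2^34 by squaring (build up from 2^1; each line after the first costs one multiplication):

2^1 = 2
2^2 = (2^1)^2 = 2^2 = 4
2^4 = (2^2)^2 = 4^2 = 16
2^8 = (2^4)^2 = 16^2 = 256
2^16 = (2^8)^2 = 256^2 = 65536
2^17 = 2 * 2^16 = 2 * 65536 = 131072
2^34 = (2^17)^2 = 131072^2 = 17179869184

Result: 17179869184
Multiplications needed: 6 (6 lines after 2^1)

2^34 = 17179869184. Using exponentiation by squaring, this requires 6 multiplications. The key idea: if the exponent is even, square the half-power; if odd, multiply by the base once.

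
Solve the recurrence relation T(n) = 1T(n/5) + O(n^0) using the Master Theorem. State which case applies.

Master Theorem for T(n) = 1T(n/5) + O(n^0):

a = 1, b = 5, c = 0
log_b(a) = log_5(1) = 0.0000

Case 2: c = 0 = log_5(1) = 0.0000
T(n) = O(n^0 log n) = O(log n)

For T(n) = 1T(n/5) + O(n^0): log_5(1) = 0.0000. This is Case 2 of the Master Theorem (c = log_b(a), equal work at all levels), giving O(log n).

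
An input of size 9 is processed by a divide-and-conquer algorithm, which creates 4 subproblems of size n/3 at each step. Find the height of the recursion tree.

For divide and conquer with division factor 3:

Problem sizes at each level:
Level 0: 9
Level 1: 3
Level 2: 1

The root is level 0 and the size-1 base case is level 2 (the tree spans levels 0 through 2, i.e. 3 levels counting the root), so the depth is the number of divisions: log_3(9) = 2

The recursion tree depth is log_3(9) = 2. At each level, the problem size is divided by 3, so it takes 2 divisions to reduce to a base case of size 1. The algorithm makes 4 recursive calls at each level.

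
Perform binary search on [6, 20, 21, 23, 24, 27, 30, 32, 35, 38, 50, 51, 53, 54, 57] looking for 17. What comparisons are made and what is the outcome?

Binary search for 17 in [6, 20, 21, 23, 24, 27, 30, 32, 35, 38, 50, 51, 53, 54, 57]:

lo=0, hi=14, mid=7, arr[mid]=32 -> 32 > 17, search left half
lo=0, hi=6, mid=3, arr[mid]=23 -> 23 > 17, search left half
lo=0, hi=2, mid=1, arr[mid]=20 -> 20 > 17, search left half
lo=0, hi=0, mid=0, arr[mid]=6 -> 6 < 17, search right half
lo=1 > hi=0, target 17 not found

Binary search determines that 17 is not in the array after 4 comparisons. The search space was exhausted without finding the target.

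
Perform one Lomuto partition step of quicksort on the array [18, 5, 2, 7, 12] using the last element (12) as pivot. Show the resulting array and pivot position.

Lomuto partition with pivot = 12:

Initial array: [18, 5, 2, 7, 12]

arr[0]=18 > 12: no swap
arr[1]=5 <= 12: swap with position 0, array becomes [5, 18, 2, 7, 12]
arr[2]=2 <= 12: swap with position 1, array becomes [5, 2, 18, 7, 12]
arr[3]=7 <= 12: swap with position 2, array becomes [5, 2, 7, 18, 12]

Place pivot at position 3: [5, 2, 7, 12, 18]
Pivot position: 3

After partitioning with pivot 12, the array becomes [5, 2, 7, 12, 18]. The pivot is placed at index 3. All elements to the left of the pivot are <= 12, and all elements to the right are > 12.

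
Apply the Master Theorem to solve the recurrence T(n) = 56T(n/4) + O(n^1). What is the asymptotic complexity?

Master Theorem for T(n) = 56T(n/4) + O(n^1):

a = 56, b = 4, c = 1
log_b(a) = log_4(56) = 2.9037

Case 1: c = 1 < log_4(56) = 2.9037
T(n) = O(n^(log_4 56))

For T(n) = 56T(n/4) + O(n^1): log_4(56) = 2.9037. This is Case 1 of the Master Theorem (c < log_b(a), work dominated by leaves), giving O(n^(log_4 56)).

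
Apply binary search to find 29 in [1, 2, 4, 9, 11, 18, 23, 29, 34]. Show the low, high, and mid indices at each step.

Binary search for 29 in [1, 2, 4, 9, 11, 18, 23, 29, 34]:

lo=0, hi=8, mid=4, arr[mid]=11 -> 11 < 29, search right half
lo=5, hi=8, mid=6, arr[mid]=23 -> 23 < 29, search right half
lo=7, hi=8, mid=7, arr[mid]=29 -> Found target at index 7!

Binary search finds 29 at index 7 after 3 comparisons. The search repeatedly halves the search space by comparing with the middle element.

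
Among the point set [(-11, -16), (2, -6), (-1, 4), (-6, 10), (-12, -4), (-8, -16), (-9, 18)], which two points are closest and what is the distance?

Computing all pairwise distances among 7 points:

d((-11, -16), (2, -6)) = 16.4012
d((-11, -16), (-1, 4)) = 22.3607
d((-11, -16), (-6, 10)) = 26.4764
d((-11, -16), (-12, -4)) = 12.0416
d((-11, -16), (-8, -16)) = 3.0 <-- minimum
d((-11, -16), (-9, 18)) = 34.0588
d((2, -6), (-1, 4)) = 10.4403
d((2, -6), (-6, 10)) = 17.8885
d((2, -6), (-12, -4)) = 14.1421
d((2, -6), (-8, -16)) = 14.1421
d((2, -6), (-9, 18)) = 26.4008
d((-1, 4), (-6, 10)) = 7.8102
d((-1, 4), (-12, -4)) = 13.6015
d((-1, 4), (-8, -16)) = 21.1896
d((-1, 4), (-9, 18)) = 16.1245
d((-6, 10), (-12, -4)) = 15.2315
d((-6, 10), (-8, -16)) = 26.0768
d((-6, 10), (-9, 18)) = 8.544
d((-12, -4), (-8, -16)) = 12.6491
d((-12, -4), (-9, 18)) = 22.2036
d((-8, -16), (-9, 18)) = 34.0147

Closest pair: (-11, -16) and (-8, -16) with distance 3.0

The closest pair is (-11, -16) and (-8, -16) with Euclidean distance 3.0. For 7 points, brute-force pairwise comparison is shown above. For large n, the divide-and-conquer algorithm (sort by x, recurse on halves, check the dividing strip) achieves O(n log n).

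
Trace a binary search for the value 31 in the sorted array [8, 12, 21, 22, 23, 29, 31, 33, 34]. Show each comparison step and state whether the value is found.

Binary search for 31 in [8, 12, 21, 22, 23, 29, 31, 33, 34]:

lo=0, hi=8, mid=4, arr[mid]=23 -> 23 < 31, search right half
lo=5, hi=8, mid=6, arr[mid]=31 -> Found target at index 6!

Binary search finds 31 at index 6 after 2 comparisons. The search repeatedly halves the search space by comparing with the middle element.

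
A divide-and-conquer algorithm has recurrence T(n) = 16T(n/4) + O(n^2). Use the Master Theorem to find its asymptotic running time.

Master Theorem for T(n) = 16T(n/4) + O(n^2):

a = 16, b = 4, c = 2
log_b(a) = log_4(16) = 2.0000

Case 2: c = 2 = log_4(16) = 2.0000
T(n) = O(n^2 log n) = O(n^2 log n)

For T(n) = 16T(n/4) + O(n^2): log_4(16) = 2.0000. This is Case 2 of the Master Theorem (c = log_b(a), equal work at all levels), giving O(n^2 log n).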